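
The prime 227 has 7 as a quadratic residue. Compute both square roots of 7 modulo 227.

Since 227 ≡ 3 (mod 4), a square root of 7 is 7^((227+1)/4) = 7^57 mod 227.
Repeated squaring: 7^2≡49, 7^4≡131, 7^8≡136, 7^16≡109, 7^32≡77 (mod 227).
7^57 = 7^(32+16+8+1) ≡ 190 (mod 227).
Check: 190² = 36100 ≡ 7 (mod 227). The two roots are 37 and 190.

37, 190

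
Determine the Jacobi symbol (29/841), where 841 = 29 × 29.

Reciprocity: 29 ≡ 1 and 841 ≡ 1 (mod 4), so (29/841) = +(841/29).
Reduce top mod 29: now compute (0/29).
Top reduces to 0: gcd > 1, so the symbol is 0.

0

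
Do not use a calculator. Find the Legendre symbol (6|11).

Euler's criterion: (6/11) ≡ 6^5 (mod 11).
6^2 ≡ 3 (mod 11)
6^4 ≡ 9 (mod 11)
6^5 = 6^(4+1) ≡ 10 (mod 11).
Result is 10 ≡ −1, so (6/11) = −1.

-1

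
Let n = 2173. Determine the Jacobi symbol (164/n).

Pull out 2^2: since 2173 ≡ 5 (mod 8), (2/2173) = -1, so (2/2173)^2 = +1.
Reciprocity: 41 ≡ 1 and 2173 ≡ 1 (mod 4), so (41/2173) = +(2173/41).
Reduce top mod 41: now compute (0/41).
Top reduces to 0: gcd > 1, so the symbol is 0.

0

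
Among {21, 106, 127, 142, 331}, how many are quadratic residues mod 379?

5

(21/379) = +1 → QR.
(106/379) = +1 → QR.
(127/379) = +1 → QR.
(142/379) = +1 → QR.
(331/379) = +1 → QR.
Total quadratic residues among the 5: 5.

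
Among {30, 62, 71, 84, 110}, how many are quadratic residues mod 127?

(30/127) = +1 → QR.
(62/127) = +1 → QR.
(71/127) = +1 → QR.
(84/127) = +1 → QR.
(110/127) = -1 → non-residue.
Total quadratic residues among the 5: 4.

4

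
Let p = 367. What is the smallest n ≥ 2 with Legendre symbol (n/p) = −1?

3

(2/367) = +1, so 2 is a residue.
(3/367) = −1, so 3 is the smallest positive non-residue mod 367.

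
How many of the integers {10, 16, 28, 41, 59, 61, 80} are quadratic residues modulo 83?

(10/83) = +1 → QR.
(16/83) = +1 → QR.
(28/83) = +1 → QR.
(41/83) = +1 → QR.
(59/83) = +1 → QR.
(61/83) = +1 → QR.
(80/83) = -1 → non-residue.
Total quadratic residues among the 7: 6.

6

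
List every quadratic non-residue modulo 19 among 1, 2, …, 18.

2, 3, 8, 10, 12, 13, 14, 15, 18

Square k = 1,…,9 (k and 19−k give the same square):
1²=1, 2²=4, 3²=9, 4²=16, 5²≡6, 6²≡17, 7²≡11, 8²≡7, 9²≡5 (mod 19).
The residues are {1, 4, 5, 6, 7, 9, 11, 16, 17}; the non-residues are the remaining 9 nonzero classes.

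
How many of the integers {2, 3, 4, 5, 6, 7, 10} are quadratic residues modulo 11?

3

(2/11) = -1 → non-residue.
(3/11) = +1 → QR.
(4/11) = +1 → QR.
(5/11) = +1 → QR.
(6/11) = -1 → non-residue.
(7/11) = -1 → non-residue.
(10/11) = -1 → non-residue.
Total quadratic residues among the 7: 3.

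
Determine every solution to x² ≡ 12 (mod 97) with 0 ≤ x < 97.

97 ≡ 1 (mod 4), so we find a root by search.
Trying successive values, 20² = 400 ≡ 12 (mod 97). The other root is 97 − 20 = 77.

20, 77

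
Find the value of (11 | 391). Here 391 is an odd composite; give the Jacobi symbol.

1

Reciprocity: 11 ≡ 3 and 391 ≡ 3 (mod 4), so (11/391) = −(391/11).
Reduce top mod 11: now compute (6/11).
Pull out 2: since 11 ≡ 3 (mod 8), (2/11) = -1.
Reciprocity: 3 ≡ 3 and 11 ≡ 3 (mod 4), so (3/11) = −(11/3).
Reduce top mod 3: now compute (2/3).
Pull out 2: since 3 ≡ 3 (mod 8), (2/3) = -1.
Reached (1/3) = 1. Collecting the sign flips along the way, the symbol is +1.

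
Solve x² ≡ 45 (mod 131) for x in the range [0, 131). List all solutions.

Since 131 ≡ 3 (mod 4), a square root of 45 is 45^((131+1)/4) = 45^33 mod 131.
Repeated squaring: 45^2≡60, 45^4≡63, 45^8≡39, 45^16≡80, 45^32≡112 (mod 131).
45^33 = 45^(32+1) ≡ 62 (mod 131).
Check: 62² = 3844 ≡ 45 (mod 131). The two roots are 62 and 69.

62, 69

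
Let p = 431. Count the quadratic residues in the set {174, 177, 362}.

(174/431) = +1 → QR.
(177/431) = +1 → QR.
(362/431) = -1 → non-residue.
Total quadratic residues among the 3: 2.

2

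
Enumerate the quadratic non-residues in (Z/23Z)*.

5, 7, 10, 11, 14, 15, 17, 19, 20, 21, 22

Square k = 1,…,11 (k and 23−k give the same square):
1²=1, 2²=4, 3²=9, 4²=16, 5²≡2, 6²≡13, 7²≡3, 8²≡18, 9²≡12, 10²≡8, 11²≡6 (mod 23).
The residues are {1, 2, 3, 4, 6, 8, 9, 12, 13, 16, 18}; the non-residues are the remaining 11 nonzero classes.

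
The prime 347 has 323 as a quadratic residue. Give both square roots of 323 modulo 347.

Since 347 ≡ 3 (mod 4), a square root of 323 is 323^((347+1)/4) = 323^87 mod 347.
Repeated squaring: 323^2≡229, 323^4≡44, 323^8≡201, 323^16≡149, 323^32≡340, 323^64≡49 (mod 347).
323^87 = 323^(64+16+4+2+1) ≡ 143 (mod 347).
Check: 143² = 20449 ≡ 323 (mod 347). The two roots are 143 and 204.

143, 204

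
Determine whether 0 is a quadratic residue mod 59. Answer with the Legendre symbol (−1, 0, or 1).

0

Top reduces to 0: gcd > 1, so the symbol is 0.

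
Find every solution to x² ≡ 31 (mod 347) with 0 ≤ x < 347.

Since 347 ≡ 3 (mod 4), a square root of 31 is 31^((347+1)/4) = 31^87 mod 347.
Repeated squaring: 31^2≡267, 31^4≡154, 31^8≡120, 31^16≡173, 31^32≡87, 31^64≡282 (mod 347).
31^87 = 31^(64+16+4+2+1) ≡ 137 (mod 347).
Check: 137² = 18769 ≡ 31 (mod 347). The two roots are 137 and 210.

137, 210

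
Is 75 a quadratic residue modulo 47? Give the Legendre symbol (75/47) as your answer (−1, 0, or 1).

1

Euler's criterion: (75/47) ≡ 28^23 (mod 47).
28^2 ≡ 32 (mod 47)
28^4 ≡ 37 (mod 47)
28^8 ≡ 6 (mod 47)
28^16 ≡ 36 (mod 47)
28^23 = 28^(16+4+2+1) ≡ 1 (mod 47).
Result is 1, so (75/47) = 1.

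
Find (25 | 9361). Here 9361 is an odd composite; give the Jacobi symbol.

1

Reciprocity: 25 ≡ 1 and 9361 ≡ 1 (mod 4), so (25/9361) = +(9361/25).
Reduce top mod 25: now compute (11/25).
Reciprocity: 11 ≡ 3 and 25 ≡ 1 (mod 4), so (11/25) = +(25/11).
Reduce top mod 11: now compute (3/11).
Reciprocity: 3 ≡ 3 and 11 ≡ 3 (mod 4), so (3/11) = −(11/3).
Reduce top mod 3: now compute (2/3).
Pull out 2: since 3 ≡ 3 (mod 8), (2/3) = -1.
Reached (1/3) = 1. Collecting the sign flips along the way, the symbol is +1.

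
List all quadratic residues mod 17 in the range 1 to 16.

1, 2, 4, 8, 9, 13, 15, 16

Square k = 1,…,8 (k and 17−k give the same square):
1²=1, 2²=4, 3²=9, 4²=16, 5²≡8, 6²≡2, 7²≡15, 8²≡13 (mod 17).
So the quadratic residues mod 17 are {1, 2, 4, 8, 9, 13, 15, 16}.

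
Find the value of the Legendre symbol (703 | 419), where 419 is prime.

-1

First reduce: 703 ≡ 284 (mod 419).
Pull out 2^2: since 419 ≡ 3 (mod 8), (2/419) = -1, so (2/419)^2 = +1.
Reciprocity: 71 ≡ 3 and 419 ≡ 3 (mod 4), so (71/419) = −(419/71).
Reduce top mod 71: now compute (64/71).
Pull out 2^6: since 71 ≡ 7 (mod 8), (2/71) = +1, so (2/71)^6 = +1.
Reached (1/71) = 1. Collecting the sign flips along the way, the symbol is -1.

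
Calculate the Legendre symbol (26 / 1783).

Pull out 2: since 1783 ≡ 7 (mod 8), (2/1783) = +1.
Reciprocity: 13 ≡ 1 and 1783 ≡ 3 (mod 4), so (13/1783) = +(1783/13).
Reduce top mod 13: now compute (2/13).
Pull out 2: since 13 ≡ 5 (mod 8), (2/13) = -1.
Reached (1/13) = 1. Collecting the sign flips along the way, the symbol is -1.

-1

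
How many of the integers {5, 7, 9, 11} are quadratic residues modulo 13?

1

(5/13) = -1 → non-residue.
(7/13) = -1 → non-residue.
(9/13) = +1 → QR.
(11/13) = -1 → non-residue.
Total quadratic residues among the 4: 1.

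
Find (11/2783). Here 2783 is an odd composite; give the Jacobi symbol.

0

Reciprocity: 11 ≡ 3 and 2783 ≡ 3 (mod 4), so (11/2783) = −(2783/11).
Reduce top mod 11: now compute (0/11).
Top reduces to 0: gcd > 1, so the symbol is 0.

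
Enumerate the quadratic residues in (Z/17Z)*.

1, 2, 4, 8, 9, 13, 15, 16

Square k = 1,…,8 (k and 17−k give the same square):
1²=1, 2²=4, 3²=9, 4²=16, 5²≡8, 6²≡2, 7²≡15, 8²≡13 (mod 17).
So the quadratic residues mod 17 are {1, 2, 4, 8, 9, 13, 15, 16}.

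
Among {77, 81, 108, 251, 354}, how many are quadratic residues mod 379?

3

(77/379) = +1 → QR.
(81/379) = +1 → QR.
(108/379) = -1 → non-residue.
(251/379) = +1 → QR.
(354/379) = -1 → non-residue.
Total quadratic residues among the 5: 3.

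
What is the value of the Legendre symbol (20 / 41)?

1

Pull out 2^2: since 41 ≡ 1 (mod 8), (2/41) = +1, so (2/41)^2 = +1.
Reciprocity: 5 ≡ 1 and 41 ≡ 1 (mod 4), so (5/41) = +(41/5).
Reduce top mod 5: now compute (1/5).
Reached (1/5) = 1. Collecting the sign flips along the way, the symbol is +1.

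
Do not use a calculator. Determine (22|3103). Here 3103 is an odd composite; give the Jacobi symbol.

Pull out 2: since 3103 ≡ 7 (mod 8), (2/3103) = +1.
Reciprocity: 11 ≡ 3 and 3103 ≡ 3 (mod 4), so (11/3103) = −(3103/11).
Reduce top mod 11: now compute (1/11).
Reached (1/11) = 1. Collecting the sign flips along the way, the symbol is -1.

-1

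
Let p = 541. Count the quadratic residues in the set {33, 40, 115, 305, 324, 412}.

(33/541) = -1 → non-residue.
(40/541) = -1 → non-residue.
(115/541) = +1 → QR.
(305/541) = -1 → non-residue.
(324/541) = +1 → QR.
(412/541) = +1 → QR.
Total quadratic residues among the 6: 3.

3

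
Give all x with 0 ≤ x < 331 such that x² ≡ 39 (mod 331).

Since 331 ≡ 3 (mod 4), a square root of 39 is 39^((331+1)/4) = 39^83 mod 331.
Repeated squaring: 39^2≡197, 39^4≡82, 39^8≡104, 39^16≡224, 39^32≡195, 39^64≡291 (mod 331).
39^83 = 39^(64+16+2+1) ≡ 45 (mod 331).
Check: 45² = 2025 ≡ 39 (mod 331). The two roots are 45 and 286.

45, 286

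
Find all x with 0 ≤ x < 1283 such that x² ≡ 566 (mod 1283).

43, 1240

Since 1283 ≡ 3 (mod 4), a square root of 566 is 566^((1283+1)/4) = 566^321 mod 1283.
Repeated squaring: 566^2≡889, 566^4≡1276, 566^8≡49, 566^16≡1118, 566^32≡282, 566^64≡1261, 566^128≡484, 566^256≡750 (mod 1283).
566^321 = 566^(256+64+1) ≡ 1240 (mod 1283).
Check: 1240² = 1537600 ≡ 566 (mod 1283). The two roots are 43 and 1240.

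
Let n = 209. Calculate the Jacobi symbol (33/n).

Reciprocity: 33 ≡ 1 and 209 ≡ 1 (mod 4), so (33/209) = +(209/33).
Reduce top mod 33: now compute (11/33).
Reciprocity: 11 ≡ 3 and 33 ≡ 1 (mod 4), so (11/33) = +(33/11).
Reduce top mod 11: now compute (0/11).
Top reduces to 0: gcd > 1, so the symbol is 0.

0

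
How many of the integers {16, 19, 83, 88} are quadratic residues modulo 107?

(16/107) = +1 → QR.
(19/107) = +1 → QR.
(83/107) = +1 → QR.
(88/107) = -1 → non-residue.
Total quadratic residues among the 4: 3.

3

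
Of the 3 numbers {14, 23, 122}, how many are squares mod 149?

0

(14/149) = -1 → non-residue.
(23/149) = -1 → non-residue.
(122/149) = -1 → non-residue.
Total quadratic residues among the 3: 0.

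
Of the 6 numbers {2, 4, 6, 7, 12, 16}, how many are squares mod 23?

(2/23) = +1 → QR.
(4/23) = +1 → QR.
(6/23) = +1 → QR.
(7/23) = -1 → non-residue.
(12/23) = +1 → QR.
(16/23) = +1 → QR.
Total quadratic residues among the 6: 5.

5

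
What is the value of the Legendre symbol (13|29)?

Euler's criterion: (13/29) ≡ 13^14 (mod 29).
13^2 ≡ 24 (mod 29)
13^4 ≡ 25 (mod 29)
13^8 ≡ 16 (mod 29)
13^14 = 13^(8+4+2) ≡ 1 (mod 29).
Result is 1, so (13/29) = 1.

1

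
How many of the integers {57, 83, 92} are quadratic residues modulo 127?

(57/127) = -1 → non-residue.
(83/127) = -1 → non-residue.
(92/127) = -1 → non-residue.
Total quadratic residues among the 3: 0.

0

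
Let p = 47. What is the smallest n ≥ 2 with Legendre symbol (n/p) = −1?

5

(2/47) = +1, so 2 is a residue.
(3/47) = +1, so 3 is a residue.
(4/47) = +1, so 4 is a residue.
(5/47) = −1, so 5 is the smallest positive non-residue mod 47.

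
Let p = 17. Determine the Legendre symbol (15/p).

Euler's criterion: (15/17) ≡ 15^8 (mod 17).
15^2 ≡ 4 (mod 17)
15^4 ≡ 16 (mod 17)
15^8 ≡ 1 (mod 17)
15^8 = 15^(8) ≡ 1 (mod 17).
Result is 1, so (15/17) = 1.

1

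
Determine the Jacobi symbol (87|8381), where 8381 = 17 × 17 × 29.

Reciprocity: 87 ≡ 3 and 8381 ≡ 1 (mod 4), so (87/8381) = +(8381/87).
Reduce top mod 87: now compute (29/87).
Reciprocity: 29 ≡ 1 and 87 ≡ 3 (mod 4), so (29/87) = +(87/29).
Reduce top mod 29: now compute (0/29).
Top reduces to 0: gcd > 1, so the symbol is 0.

0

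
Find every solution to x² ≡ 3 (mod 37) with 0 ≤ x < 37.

37 ≡ 1 (mod 4), so we find a root by search.
Trying successive values, 15² = 225 ≡ 3 (mod 37). The other root is 37 − 15 = 22.

15, 22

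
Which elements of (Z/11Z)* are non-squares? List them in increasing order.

2, 6, 7, 8, 10

Square k = 1,…,5 (k and 11−k give the same square):
1²=1, 2²=4, 3²=9, 4²≡5, 5²≡3 (mod 11).
The residues are {1, 3, 4, 5, 9}; the non-residues are the remaining 5 nonzero classes.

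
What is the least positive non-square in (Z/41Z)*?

3

(2/41) = +1, so 2 is a residue.
(3/41) = −1, so 3 is the smallest positive non-residue mod 41.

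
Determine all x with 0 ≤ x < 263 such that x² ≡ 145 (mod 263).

113, 150

Since 263 ≡ 3 (mod 4), a square root of 145 is 145^((263+1)/4) = 145^66 mod 263.
Repeated squaring: 145^2≡248, 145^4≡225, 145^8≡129, 145^16≡72, 145^32≡187, 145^64≡253 (mod 263).
145^66 = 145^(64+2) ≡ 150 (mod 263).
Check: 150² = 22500 ≡ 145 (mod 263). The two roots are 113 and 150.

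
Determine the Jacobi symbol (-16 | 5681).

First reduce: -16 ≡ 5665 (mod 5681).
Reciprocity: 5665 ≡ 1 and 5681 ≡ 1 (mod 4), so (5665/5681) = +(5681/5665).
Reduce top mod 5665: now compute (16/5665).
Pull out 2^4: since 5665 ≡ 1 (mod 8), (2/5665) = +1, so (2/5665)^4 = +1.
Reached (1/5665) = 1. Collecting the sign flips along the way, the symbol is +1.

1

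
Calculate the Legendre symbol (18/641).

1

Pull out 2: since 641 ≡ 1 (mod 8), (2/641) = +1.
Reciprocity: 9 ≡ 1 and 641 ≡ 1 (mod 4), so (9/641) = +(641/9).
Reduce top mod 9: now compute (2/9).
Pull out 2: since 9 ≡ 1 (mod 8), (2/9) = +1.
Reached (1/9) = 1. Collecting the sign flips along the way, the symbol is +1.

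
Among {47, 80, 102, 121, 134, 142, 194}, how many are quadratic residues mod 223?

(47/223) = +1 → QR.
(80/223) = -1 → non-residue.
(102/223) = -1 → non-residue.
(121/223) = +1 → QR.
(134/223) = -1 → non-residue.
(142/223) = -1 → non-residue.
(194/223) = -1 → non-residue.
Total quadratic residues among the 7: 2.

2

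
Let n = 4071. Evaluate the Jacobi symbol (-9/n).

First reduce: -9 ≡ 4062 (mod 4071).
Pull out 2: since 4071 ≡ 7 (mod 8), (2/4071) = +1.
Reciprocity: 2031 ≡ 3 and 4071 ≡ 3 (mod 4), so (2031/4071) = −(4071/2031).
Reduce top mod 2031: now compute (9/2031).
Reciprocity: 9 ≡ 1 and 2031 ≡ 3 (mod 4), so (9/2031) = +(2031/9).
Reduce top mod 9: now compute (6/9).
Pull out 2: since 9 ≡ 1 (mod 8), (2/9) = +1.
Reciprocity: 3 ≡ 3 and 9 ≡ 1 (mod 4), so (3/9) = +(9/3).
Reduce top mod 3: now compute (0/3).
Top reduces to 0: gcd > 1, so the symbol is 0.

0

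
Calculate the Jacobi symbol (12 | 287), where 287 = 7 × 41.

1

Pull out 2^2: since 287 ≡ 7 (mod 8), (2/287) = +1, so (2/287)^2 = +1.
Reciprocity: 3 ≡ 3 and 287 ≡ 3 (mod 4), so (3/287) = −(287/3).
Reduce top mod 3: now compute (2/3).
Pull out 2: since 3 ≡ 3 (mod 8), (2/3) = -1.
Reached (1/3) = 1. Collecting the sign flips along the way, the symbol is +1.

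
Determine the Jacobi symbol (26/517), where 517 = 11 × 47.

Pull out 2: since 517 ≡ 5 (mod 8), (2/517) = -1.
Reciprocity: 13 ≡ 1 and 517 ≡ 1 (mod 4), so (13/517) = +(517/13).
Reduce top mod 13: now compute (10/13).
Pull out 2: since 13 ≡ 5 (mod 8), (2/13) = -1.
Reciprocity: 5 ≡ 1 and 13 ≡ 1 (mod 4), so (5/13) = +(13/5).
Reduce top mod 5: now compute (3/5).
Reciprocity: 3 ≡ 3 and 5 ≡ 1 (mod 4), so (3/5) = +(5/3).
Reduce top mod 3: now compute (2/3).
Pull out 2: since 3 ≡ 3 (mod 8), (2/3) = -1.
Reached (1/3) = 1. Collecting the sign flips along the way, the symbol is -1.

-1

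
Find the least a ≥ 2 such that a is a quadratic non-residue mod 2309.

2

(2/2309) = −1, so 2 is the smallest positive non-residue mod 2309.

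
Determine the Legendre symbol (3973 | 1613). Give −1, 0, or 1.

1

First reduce: 3973 ≡ 747 (mod 1613).
Reciprocity: 747 ≡ 3 and 1613 ≡ 1 (mod 4), so (747/1613) = +(1613/747).
Reduce top mod 747: now compute (119/747).
Reciprocity: 119 ≡ 3 and 747 ≡ 3 (mod 4), so (119/747) = −(747/119).
Reduce top mod 119: now compute (33/119).
Reciprocity: 33 ≡ 1 and 119 ≡ 3 (mod 4), so (33/119) = +(119/33).
Reduce top mod 33: now compute (20/33).
Pull out 2^2: since 33 ≡ 1 (mod 8), (2/33) = +1, so (2/33)^2 = +1.
Reciprocity: 5 ≡ 1 and 33 ≡ 1 (mod 4), so (5/33) = +(33/5).
Reduce top mod 5: now compute (3/5).
Reciprocity: 3 ≡ 3 and 5 ≡ 1 (mod 4), so (3/5) = +(5/3).
Reduce top mod 3: now compute (2/3).
Pull out 2: since 3 ≡ 3 (mod 8), (2/3) = -1.
Reached (1/3) = 1. Collecting the sign flips along the way, the symbol is +1.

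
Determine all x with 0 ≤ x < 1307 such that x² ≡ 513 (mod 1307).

196, 1111

Since 1307 ≡ 3 (mod 4), a square root of 513 is 513^((1307+1)/4) = 513^327 mod 1307.
Repeated squaring: 513^2≡462, 513^4≡403, 513^8≡341, 513^16≡1265, 513^32≡457, 513^64≡1036, 513^128≡249, 513^256≡572 (mod 1307).
513^327 = 513^(256+64+4+2+1) ≡ 196 (mod 1307).
Check: 196² = 38416 ≡ 513 (mod 1307). The two roots are 196 and 1111.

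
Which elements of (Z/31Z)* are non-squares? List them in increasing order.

Square k = 1,…,15 (k and 31−k give the same square):
1²=1, 2²=4, 3²=9, 4²=16, 5²=25, 6²≡5, 7²≡18, 8²≡2, 9²≡19, 10²≡7, 11²≡28, 12²≡20, 13²≡14, 14²≡10, 15²≡8 (mod 31).
The residues are {1, 2, 4, 5, 7, 8, 9, 10, 14, 16, 18, 19, 20, 25, 28}; the non-residues are the remaining 15 nonzero classes.

3,6,11,12,13,15,17,21,22,23,24,26,27,29,30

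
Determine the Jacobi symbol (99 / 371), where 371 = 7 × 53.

1

Reciprocity: 99 ≡ 3 and 371 ≡ 3 (mod 4), so (99/371) = −(371/99).
Reduce top mod 99: now compute (74/99).
Pull out 2: since 99 ≡ 3 (mod 8), (2/99) = -1.
Reciprocity: 37 ≡ 1 and 99 ≡ 3 (mod 4), so (37/99) = +(99/37).
Reduce top mod 37: now compute (25/37).
Reciprocity: 25 ≡ 1 and 37 ≡ 1 (mod 4), so (25/37) = +(37/25).
Reduce top mod 25: now compute (12/25).
Pull out 2^2: since 25 ≡ 1 (mod 8), (2/25) = +1, so (2/25)^2 = +1.
Reciprocity: 3 ≡ 3 and 25 ≡ 1 (mod 4), so (3/25) = +(25/3).
Reduce top mod 3: now compute (1/3).
Reached (1/3) = 1. Collecting the sign flips along the way, the symbol is +1.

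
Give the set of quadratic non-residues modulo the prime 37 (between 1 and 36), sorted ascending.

Square k = 1,…,18 (k and 37−k give the same square):
1²=1, 2²=4, 3²=9, 4²=16, 5²=25, 6²=36, 7²≡12, 8²≡27, 9²≡7, 10²≡26, 11²≡10, 12²≡33, 13²≡21, 14²≡11, 15²≡3, 16²≡34, 17²≡30, 18²≡28 (mod 37).
The residues are {1, 3, 4, 7, 9, 10, 11, 12, 16, 21, 25, 26, 27, 28, 30, 33, 34, 36}; the non-residues are the remaining 18 nonzero classes.

2, 5, 6, 8, 13, 14, 15, 17, 18, 19, 20, 22, 23, 24, 29, 31, 32, 35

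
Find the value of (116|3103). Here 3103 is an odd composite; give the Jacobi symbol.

Pull out 2^2: since 3103 ≡ 7 (mod 8), (2/3103) = +1, so (2/3103)^2 = +1.
Reciprocity: 29 ≡ 1 and 3103 ≡ 3 (mod 4), so (29/3103) = +(3103/29).
Reduce top mod 29: now compute (0/29).
Top reduces to 0: gcd > 1, so the symbol is 0.

0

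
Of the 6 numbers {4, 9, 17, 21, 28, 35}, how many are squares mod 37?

(4/37) = +1 → QR.
(9/37) = +1 → QR.
(17/37) = -1 → non-residue.
(21/37) = +1 → QR.
(28/37) = +1 → QR.
(35/37) = -1 → non-residue.
Total quadratic residues among the 6: 4.

4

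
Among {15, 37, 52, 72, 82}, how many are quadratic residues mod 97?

1

(15/97) = -1 → non-residue.
(37/97) = -1 → non-residue.
(52/97) = -1 → non-residue.
(72/97) = +1 → QR.
(82/97) = -1 → non-residue.
Total quadratic residues among the 5: 1.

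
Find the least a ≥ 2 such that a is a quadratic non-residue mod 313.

(2/313) = +1, so 2 is a residue.
(3/313) = +1, so 3 is a residue.
(4/313) = +1, so 4 is a residue.
(5/313) = −1, so 5 is the smallest positive non-residue mod 313.

5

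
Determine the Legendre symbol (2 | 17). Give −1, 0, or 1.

1

Pull out 2: since 17 ≡ 1 (mod 8), (2/17) = +1.
Reached (1/17) = 1. Collecting the sign flips along the way, the symbol is +1.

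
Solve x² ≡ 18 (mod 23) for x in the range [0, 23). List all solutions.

Since 23 ≡ 3 (mod 4), a square root of 18 is 18^((23+1)/4) = 18^6 mod 23.
Repeated squaring: 18^2≡2, 18^4≡4 (mod 23).
18^6 = 18^(4+2) ≡ 8 (mod 23).
Check: 8² = 64 ≡ 18 (mod 23). The two roots are 8 and 15.

8, 15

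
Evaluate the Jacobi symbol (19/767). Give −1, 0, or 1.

-1

Reciprocity: 19 ≡ 3 and 767 ≡ 3 (mod 4), so (19/767) = −(767/19).
Reduce top mod 19: now compute (7/19).
Reciprocity: 7 ≡ 3 and 19 ≡ 3 (mod 4), so (7/19) = −(19/7).
Reduce top mod 7: now compute (5/7).
Reciprocity: 5 ≡ 1 and 7 ≡ 3 (mod 4), so (5/7) = +(7/5).
Reduce top mod 5: now compute (2/5).
Pull out 2: since 5 ≡ 5 (mod 8), (2/5) = -1.
Reached (1/5) = 1. Collecting the sign flips along the way, the symbol is -1.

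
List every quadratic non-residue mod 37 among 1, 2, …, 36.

Square k = 1,…,18 (k and 37−k give the same square):
1²=1, 2²=4, 3²=9, 4²=16, 5²=25, 6²=36, 7²≡12, 8²≡27, 9²≡7, 10²≡26, 11²≡10, 12²≡33, 13²≡21, 14²≡11, 15²≡3, 16²≡34, 17²≡30, 18²≡28 (mod 37).
The residues are {1, 3, 4, 7, 9, 10, 11, 12, 16, 21, 25, 26, 27, 28, 30, 33, 34, 36}; the non-residues are the remaining 18 nonzero classes.

2, 5, 6, 8, 13, 14, 15, 17, 18, 19, 20, 22, 23, 24, 29, 31, 32, 35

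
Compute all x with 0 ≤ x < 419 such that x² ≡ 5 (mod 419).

41, 378

Since 419 ≡ 3 (mod 4), a square root of 5 is 5^((419+1)/4) = 5^105 mod 419.
Repeated squaring: 5^2≡25, 5^4≡206, 5^8≡117, 5^16≡281, 5^32≡189, 5^64≡106 (mod 419).
5^105 = 5^(64+32+8+1) ≡ 41 (mod 419).
Check: 41² = 1681 ≡ 5 (mod 419). The two roots are 41 and 378.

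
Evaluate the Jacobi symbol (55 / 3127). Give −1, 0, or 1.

Reciprocity: 55 ≡ 3 and 3127 ≡ 3 (mod 4), so (55/3127) = −(3127/55).
Reduce top mod 55: now compute (47/55).
Reciprocity: 47 ≡ 3 and 55 ≡ 3 (mod 4), so (47/55) = −(55/47).
Reduce top mod 47: now compute (8/47).
Pull out 2^3: since 47 ≡ 7 (mod 8), (2/47) = +1, so (2/47)^3 = +1.
Reached (1/47) = 1. Collecting the sign flips along the way, the symbol is +1.

1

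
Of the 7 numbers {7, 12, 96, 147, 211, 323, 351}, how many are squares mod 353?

(7/353) = -1 → non-residue.
(12/353) = -1 → non-residue.
(96/353) = -1 → non-residue.
(147/353) = -1 → non-residue.
(211/353) = -1 → non-residue.
(323/353) = +1 → QR.
(351/353) = +1 → QR.
Total quadratic residues among the 7: 2.

2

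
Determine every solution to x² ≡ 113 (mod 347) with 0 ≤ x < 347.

68, 279

Since 347 ≡ 3 (mod 4), a square root of 113 is 113^((347+1)/4) = 113^87 mod 347.
Repeated squaring: 113^2≡277, 113^4≡42, 113^8≡29, 113^16≡147, 113^32≡95, 113^64≡3 (mod 347).
113^87 = 113^(64+16+4+2+1) ≡ 279 (mod 347).
Check: 279² = 77841 ≡ 113 (mod 347). The two roots are 68 and 279.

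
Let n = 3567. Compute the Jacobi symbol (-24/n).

First reduce: -24 ≡ 3543 (mod 3567).
Reciprocity: 3543 ≡ 3 and 3567 ≡ 3 (mod 4), so (3543/3567) = −(3567/3543).
Reduce top mod 3543: now compute (24/3543).
Pull out 2^3: since 3543 ≡ 7 (mod 8), (2/3543) = +1, so (2/3543)^3 = +1.
Reciprocity: 3 ≡ 3 and 3543 ≡ 3 (mod 4), so (3/3543) = −(3543/3).
Reduce top mod 3: now compute (0/3).
Top reduces to 0: gcd > 1, so the symbol is 0.

0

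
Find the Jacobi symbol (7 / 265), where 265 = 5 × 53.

Reciprocity: 7 ≡ 3 and 265 ≡ 1 (mod 4), so (7/265) = +(265/7).
Reduce top mod 7: now compute (6/7).
Pull out 2: since 7 ≡ 7 (mod 8), (2/7) = +1.
Reciprocity: 3 ≡ 3 and 7 ≡ 3 (mod 4), so (3/7) = −(7/3).
Reduce top mod 3: now compute (1/3).
Reached (1/3) = 1. Collecting the sign flips along the way, the symbol is -1.

-1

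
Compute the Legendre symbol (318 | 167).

-1

First reduce: 318 ≡ 151 (mod 167).
Reciprocity: 151 ≡ 3 and 167 ≡ 3 (mod 4), so (151/167) = −(167/151).
Reduce top mod 151: now compute (16/151).
Pull out 2^4: since 151 ≡ 7 (mod 8), (2/151) = +1, so (2/151)^4 = +1.
Reached (1/151) = 1. Collecting the sign flips along the way, the symbol is -1.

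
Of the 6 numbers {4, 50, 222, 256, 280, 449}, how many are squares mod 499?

4

(4/499) = +1 → QR.
(50/499) = -1 → non-residue.
(222/499) = -1 → non-residue.
(256/499) = +1 → QR.
(280/499) = +1 → QR.
(449/499) = +1 → QR.
Total quadratic residues among the 6: 4.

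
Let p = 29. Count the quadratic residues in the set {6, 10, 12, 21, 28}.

(6/29) = +1 → QR.
(10/29) = -1 → non-residue.
(12/29) = -1 → non-residue.
(21/29) = -1 → non-residue.
(28/29) = +1 → QR.
Total quadratic residues among the 5: 2.

2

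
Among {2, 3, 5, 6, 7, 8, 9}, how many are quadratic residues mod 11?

(2/11) = -1 → non-residue.
(3/11) = +1 → QR.
(5/11) = +1 → QR.
(6/11) = -1 → non-residue.
(7/11) = -1 → non-residue.
(8/11) = -1 → non-residue.
(9/11) = +1 → QR.
Total quadratic residues among the 7: 3.

3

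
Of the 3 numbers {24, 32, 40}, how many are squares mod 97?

2

(24/97) = +1 → QR.
(32/97) = +1 → QR.
(40/97) = -1 → non-residue.
Total quadratic residues among the 3: 2.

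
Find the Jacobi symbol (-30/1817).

First reduce: -30 ≡ 1787 (mod 1817).
Reciprocity: 1787 ≡ 3 and 1817 ≡ 1 (mod 4), so (1787/1817) = +(1817/1787).
Reduce top mod 1787: now compute (30/1787).
Pull out 2: since 1787 ≡ 3 (mod 8), (2/1787) = -1.
Reciprocity: 15 ≡ 3 and 1787 ≡ 3 (mod 4), so (15/1787) = −(1787/15).
Reduce top mod 15: now compute (2/15).
Pull out 2: since 15 ≡ 7 (mod 8), (2/15) = +1.
Reached (1/15) = 1. Collecting the sign flips along the way, the symbol is +1.

1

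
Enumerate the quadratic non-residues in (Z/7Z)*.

3 5 6

Square k = 1,…,3 (k and 7−k give the same square):
1²=1, 2²=4, 3²≡2 (mod 7).
The residues are {1, 2, 4}; the non-residues are the remaining 3 nonzero classes.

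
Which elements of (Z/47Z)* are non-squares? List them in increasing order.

5,10,11,13,15,19,20,22,23,26,29,30,31,33,35,38,39,40,41,43,44,45,46

Square k = 1,…,23 (k and 47−k give the same square):
1²=1, 2²=4, 3²=9, 4²=16, 5²=25, 6²=36, 7²≡2, 8²≡17, 9²≡34, 10²≡6, 11²≡27, 12²≡3, 13²≡28, 14²≡8, 15²≡37, 16²≡21, 17²≡7, 18²≡42, 19²≡32, 20²≡24, 21²≡18, 22²≡14, 23²≡12 (mod 47).
The residues are {1, 2, 3, 4, 6, 7, 8, 9, 12, 14, 16, 17, 18, 21, 24, 25, 27, 28, 32, 34, 36, 37, 42}; the non-residues are the remaining 23 nonzero classes.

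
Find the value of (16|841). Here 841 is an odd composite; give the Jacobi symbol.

Pull out 2^4: since 841 ≡ 1 (mod 8), (2/841) = +1, so (2/841)^4 = +1.
Reached (1/841) = 1. Collecting the sign flips along the way, the symbol is +1.

1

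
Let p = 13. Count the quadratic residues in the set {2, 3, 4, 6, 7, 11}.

2

(2/13) = -1 → non-residue.
(3/13) = +1 → QR.
(4/13) = +1 → QR.
(6/13) = -1 → non-residue.
(7/13) = -1 → non-residue.
(11/13) = -1 → non-residue.
Total quadratic residues among the 6: 2.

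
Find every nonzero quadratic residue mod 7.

1,2,4

Square k = 1,…,3 (k and 7−k give the same square):
1²=1, 2²=4, 3²≡2 (mod 7).
So the quadratic residues mod 7 are {1, 2, 4}.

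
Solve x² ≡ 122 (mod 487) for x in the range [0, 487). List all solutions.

Since 487 ≡ 3 (mod 4), a square root of 122 is 122^((487+1)/4) = 122^122 mod 487.
Repeated squaring: 122^2≡274, 122^4≡78, 122^8≡240, 122^16≡134, 122^32≡424, 122^64≡73 (mod 487).
122^122 = 122^(64+32+16+8+2) ≡ 244 (mod 487).
Check: 244² = 59536 ≡ 122 (mod 487). The two roots are 243 and 244.

243, 244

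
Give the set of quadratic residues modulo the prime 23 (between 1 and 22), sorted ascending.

1,2,3,4,6,8,9,12,13,16,18

Square k = 1,…,11 (k and 23−k give the same square):
1²=1, 2²=4, 3²=9, 4²=16, 5²≡2, 6²≡13, 7²≡3, 8²≡18, 9²≡12, 10²≡8, 11²≡6 (mod 23).
So the quadratic residues mod 23 are {1, 2, 3, 4, 6, 8, 9, 12, 13, 16, 18}.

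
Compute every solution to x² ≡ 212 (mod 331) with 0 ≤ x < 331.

132, 199

Since 331 ≡ 3 (mod 4), a square root of 212 is 212^((331+1)/4) = 212^83 mod 331.
Repeated squaring: 212^2≡259, 212^4≡219, 212^8≡297, 212^16≡163, 212^32≡89, 212^64≡308 (mod 331).
212^83 = 212^(64+16+2+1) ≡ 132 (mod 331).
Check: 132² = 17424 ≡ 212 (mod 331). The two roots are 132 and 199.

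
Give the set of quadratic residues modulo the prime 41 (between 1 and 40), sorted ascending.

1, 2, 4, 5, 8, 9, 10, 16, 18, 20, 21, 23, 25, 31, 32, 33, 36, 37, 39, 40

Square k = 1,…,20 (k and 41−k give the same square):
1²=1, 2²=4, 3²=9, 4²=16, 5²=25, 6²=36, 7²≡8, 8²≡23, 9²≡40, 10²≡18, 11²≡39, 12²≡21, 13²≡5, 14²≡32, 15²≡20, 16²≡10, 17²≡2, 18²≡37, 19²≡33, 20²≡31 (mod 41).
So the quadratic residues mod 41 are {1, 2, 4, 5, 8, 9, 10, 16, 18, 20, 21, 23, 25, 31, 32, 33, 36, 37, 39, 40}.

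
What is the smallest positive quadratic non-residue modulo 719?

11

(2/719) = +1, so 2 is a residue.
(3/719) = +1, so 3 is a residue.
(4/719) = +1, so 4 is a residue.
(5/719) = +1, so 5 is a residue.
(6/719) = +1, so 6 is a residue.
(7/719) = +1, so 7 is a residue.
(8/719) = +1, so 8 is a residue.
(9/719) = +1, so 9 is a residue.
(10/719) = +1, so 10 is a residue.
(11/719) = −1, so 11 is the smallest positive non-residue mod 719.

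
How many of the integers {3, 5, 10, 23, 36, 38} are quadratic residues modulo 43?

4

(3/43) = -1 → non-residue.
(5/43) = -1 → non-residue.
(10/43) = +1 → QR.
(23/43) = +1 → QR.
(36/43) = +1 → QR.
(38/43) = +1 → QR.
Total quadratic residues among the 6: 4.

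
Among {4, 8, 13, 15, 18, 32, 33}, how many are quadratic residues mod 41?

5

(4/41) = +1 → QR.
(8/41) = +1 → QR.
(13/41) = -1 → non-residue.
(15/41) = -1 → non-residue.
(18/41) = +1 → QR.
(32/41) = +1 → QR.
(33/41) = +1 → QR.
Total quadratic residues among the 7: 5.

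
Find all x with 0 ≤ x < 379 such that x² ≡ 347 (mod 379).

101, 278

Since 379 ≡ 3 (mod 4), a square root of 347 is 347^((379+1)/4) = 347^95 mod 379.
Repeated squaring: 347^2≡266, 347^4≡262, 347^8≡45, 347^16≡130, 347^32≡224, 347^64≡148 (mod 379).
347^95 = 347^(64+16+8+4+2+1) ≡ 101 (mod 379).
Check: 101² = 10201 ≡ 347 (mod 379). The two roots are 101 and 278.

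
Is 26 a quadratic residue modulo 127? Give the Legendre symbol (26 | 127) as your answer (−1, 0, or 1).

Euler's criterion: (26/127) ≡ 26^63 (mod 127).
26^2 ≡ 41 (mod 127)
26^4 ≡ 30 (mod 127)
26^8 ≡ 11 (mod 127)
26^16 ≡ 121 (mod 127)
26^32 ≡ 36 (mod 127)
26^63 = 26^(32+16+8+4+2+1) ≡ 1 (mod 127).
Result is 1, so (26/127) = 1.

1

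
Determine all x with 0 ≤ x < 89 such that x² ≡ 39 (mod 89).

89 ≡ 1 (mod 4), so we find a root by search.
Trying successive values, 22² = 484 ≡ 39 (mod 89). The other root is 89 − 22 = 67.

22, 67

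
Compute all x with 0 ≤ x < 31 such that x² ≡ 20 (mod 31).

Since 31 ≡ 3 (mod 4), a square root of 20 is 20^((31+1)/4) = 20^8 mod 31.
Repeated squaring: 20^2≡28, 20^4≡9, 20^8≡19 (mod 31).
20^8 = 20^(8) ≡ 19 (mod 31).
Check: 19² = 361 ≡ 20 (mod 31). The two roots are 12 and 19.

12, 19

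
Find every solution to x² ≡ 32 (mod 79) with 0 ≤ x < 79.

36, 43

Since 79 ≡ 3 (mod 4), a square root of 32 is 32^((79+1)/4) = 32^20 mod 79.
Repeated squaring: 32^2≡76, 32^4≡9, 32^8≡2, 32^16≡4 (mod 79).
32^20 = 32^(16+4) ≡ 36 (mod 79).
Check: 36² = 1296 ≡ 32 (mod 79). The two roots are 36 and 43.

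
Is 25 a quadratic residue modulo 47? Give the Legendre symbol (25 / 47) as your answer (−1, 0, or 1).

1

Euler's criterion: (25/47) ≡ 25^23 (mod 47).
25^2 ≡ 14 (mod 47)
25^4 ≡ 8 (mod 47)
25^8 ≡ 17 (mod 47)
25^16 ≡ 7 (mod 47)
25^23 = 25^(16+4+2+1) ≡ 1 (mod 47).
Result is 1, so (25/47) = 1.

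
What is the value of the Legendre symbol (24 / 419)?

-1

Pull out 2^3: since 419 ≡ 3 (mod 8), (2/419) = -1, so (2/419)^3 = -1.
Reciprocity: 3 ≡ 3 and 419 ≡ 3 (mod 4), so (3/419) = −(419/3).
Reduce top mod 3: now compute (2/3).
Pull out 2: since 3 ≡ 3 (mod 8), (2/3) = -1.
Reached (1/3) = 1. Collecting the sign flips along the way, the symbol is -1.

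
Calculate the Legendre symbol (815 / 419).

First reduce: 815 ≡ 396 (mod 419).
Pull out 2^2: since 419 ≡ 3 (mod 8), (2/419) = -1, so (2/419)^2 = +1.
Reciprocity: 99 ≡ 3 and 419 ≡ 3 (mod 4), so (99/419) = −(419/99).
Reduce top mod 99: now compute (23/99).
Reciprocity: 23 ≡ 3 and 99 ≡ 3 (mod 4), so (23/99) = −(99/23).
Reduce top mod 23: now compute (7/23).
Reciprocity: 7 ≡ 3 and 23 ≡ 3 (mod 4), so (7/23) = −(23/7).
Reduce top mod 7: now compute (2/7).
Pull out 2: since 7 ≡ 7 (mod 8), (2/7) = +1.
Reached (1/7) = 1. Collecting the sign flips along the way, the symbol is -1.

-1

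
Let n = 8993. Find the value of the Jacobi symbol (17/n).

Reciprocity: 17 ≡ 1 and 8993 ≡ 1 (mod 4), so (17/8993) = +(8993/17).
Reduce top mod 17: now compute (0/17).
Top reduces to 0: gcd > 1, so the symbol is 0.

0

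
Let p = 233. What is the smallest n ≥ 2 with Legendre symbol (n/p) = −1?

(2/233) = +1, so 2 is a residue.
(3/233) = −1, so 3 is the smallest positive non-residue mod 233.

3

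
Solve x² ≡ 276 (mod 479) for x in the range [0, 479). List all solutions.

Since 479 ≡ 3 (mod 4), a square root of 276 is 276^((479+1)/4) = 276^120 mod 479.
Repeated squaring: 276^2≡15, 276^4≡225, 276^8≡330, 276^16≡167, 276^32≡107, 276^64≡432 (mod 479).
276^120 = 276^(64+32+16+8) ≡ 252 (mod 479).
Check: 252² = 63504 ≡ 276 (mod 479). The two roots are 227 and 252.

227, 252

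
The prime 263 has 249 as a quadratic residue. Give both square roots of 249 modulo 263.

81, 182

Since 263 ≡ 3 (mod 4), a square root of 249 is 249^((263+1)/4) = 249^66 mod 263.
Repeated squaring: 249^2≡196, 249^4≡18, 249^8≡61, 249^16≡39, 249^32≡206, 249^64≡93 (mod 263).
249^66 = 249^(64+2) ≡ 81 (mod 263).
Check: 81² = 6561 ≡ 249 (mod 263). The two roots are 81 and 182.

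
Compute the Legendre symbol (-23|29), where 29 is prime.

Euler's criterion: (-23/29) ≡ 6^14 (mod 29).
6^2 ≡ 7 (mod 29)
6^4 ≡ 20 (mod 29)
6^8 ≡ 23 (mod 29)
6^14 = 6^(8+4+2) ≡ 1 (mod 29).
Result is 1, so (-23/29) = 1.

1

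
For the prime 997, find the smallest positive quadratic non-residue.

2

(2/997) = −1, so 2 is the smallest positive non-residue mod 997.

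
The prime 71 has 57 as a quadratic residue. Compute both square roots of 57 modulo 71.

Since 71 ≡ 3 (mod 4), a square root of 57 is 57^((71+1)/4) = 57^18 mod 71.
Repeated squaring: 57^2≡54, 57^4≡5, 57^8≡25, 57^16≡57 (mod 71).
57^18 = 57^(16+2) ≡ 25 (mod 71).
Check: 25² = 625 ≡ 57 (mod 71). The two roots are 25 and 46.

25, 46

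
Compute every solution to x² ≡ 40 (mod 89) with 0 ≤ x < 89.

29, 60

89 ≡ 1 (mod 4), so we find a root by search.
Trying successive values, 29² = 841 ≡ 40 (mod 89). The other root is 89 − 29 = 60.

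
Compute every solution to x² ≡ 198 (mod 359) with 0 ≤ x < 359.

Since 359 ≡ 3 (mod 4), a square root of 198 is 198^((359+1)/4) = 198^90 mod 359.
Repeated squaring: 198^2≡73, 198^4≡303, 198^8≡264, 198^16≡50, 198^32≡346, 198^64≡169 (mod 359).
198^90 = 198^(64+16+8+2) ≡ 256 (mod 359).
Check: 256² = 65536 ≡ 198 (mod 359). The two roots are 103 and 256.

103, 256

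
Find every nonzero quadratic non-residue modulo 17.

3, 5, 6, 7, 10, 11, 12, 14

Square k = 1,…,8 (k and 17−k give the same square):
1²=1, 2²=4, 3²=9, 4²=16, 5²≡8, 6²≡2, 7²≡15, 8²≡13 (mod 17).
The residues are {1, 2, 4, 8, 9, 13, 15, 16}; the non-residues are the remaining 8 nonzero classes.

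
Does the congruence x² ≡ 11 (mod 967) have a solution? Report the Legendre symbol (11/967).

1

Euler's criterion: (11/967) ≡ 11^483 (mod 967).
11^2 ≡ 121 (mod 967)
11^4 ≡ 136 (mod 967)
11^8 ≡ 123 (mod 967)
11^16 ≡ 624 (mod 967)
11^32 ≡ 642 (mod 967)
11^64 ≡ 222 (mod 967)
11^128 ≡ 934 (mod 967)
11^256 ≡ 122 (mod 967)
11^483 = 11^(256+128+64+32+2+1) ≡ 1 (mod 967).
Result is 1, so (11/967) = 1.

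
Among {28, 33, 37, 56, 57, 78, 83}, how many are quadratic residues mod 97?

1

(28/97) = -1 → non-residue.
(33/97) = +1 → QR.
(37/97) = -1 → non-residue.
(56/97) = -1 → non-residue.
(57/97) = -1 → non-residue.
(78/97) = -1 → non-residue.
(83/97) = -1 → non-residue.
Total quadratic residues among the 7: 1.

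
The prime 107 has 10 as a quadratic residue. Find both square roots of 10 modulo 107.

Since 107 ≡ 3 (mod 4), a square root of 10 is 10^((107+1)/4) = 10^27 mod 107.
Repeated squaring: 10^2≡100, 10^4≡49, 10^8≡47, 10^16≡69 (mod 107).
10^27 = 10^(16+8+2+1) ≡ 44 (mod 107).
Check: 44² = 1936 ≡ 10 (mod 107). The two roots are 44 and 63.

44, 63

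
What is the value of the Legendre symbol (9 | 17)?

Reciprocity: 9 ≡ 1 and 17 ≡ 1 (mod 4), so (9/17) = +(17/9).
Reduce top mod 9: now compute (8/9).
Pull out 2^3: since 9 ≡ 1 (mod 8), (2/9) = +1, so (2/9)^3 = +1.
Reached (1/9) = 1. Collecting the sign flips along the way, the symbol is +1.

1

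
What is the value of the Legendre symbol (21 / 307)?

Reciprocity: 21 ≡ 1 and 307 ≡ 3 (mod 4), so (21/307) = +(307/21).
Reduce top mod 21: now compute (13/21).
Reciprocity: 13 ≡ 1 and 21 ≡ 1 (mod 4), so (13/21) = +(21/13).
Reduce top mod 13: now compute (8/13).
Pull out 2^3: since 13 ≡ 5 (mod 8), (2/13) = -1, so (2/13)^3 = -1.
Reached (1/13) = 1. Collecting the sign flips along the way, the symbol is -1.

-1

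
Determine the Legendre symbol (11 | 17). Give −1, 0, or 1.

-1

Euler's criterion: (11/17) ≡ 11^8 (mod 17).
11^2 ≡ 2 (mod 17)
11^4 ≡ 4 (mod 17)
11^8 ≡ 16 (mod 17)
11^8 = 11^(8) ≡ 16 (mod 17).
Result is 16 ≡ −1, so (11/17) = −1.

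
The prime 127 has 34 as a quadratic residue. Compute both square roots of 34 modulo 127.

62, 65

Since 127 ≡ 3 (mod 4), a square root of 34 is 34^((127+1)/4) = 34^32 mod 127.
Repeated squaring: 34^2≡13, 34^4≡42, 34^8≡113, 34^16≡69, 34^32≡62 (mod 127).
34^32 = 34^(32) ≡ 62 (mod 127).
Check: 62² = 3844 ≡ 34 (mod 127). The two roots are 62 and 65.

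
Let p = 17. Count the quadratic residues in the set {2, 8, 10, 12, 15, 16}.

(2/17) = +1 → QR.
(8/17) = +1 → QR.
(10/17) = -1 → non-residue.
(12/17) = -1 → non-residue.
(15/17) = +1 → QR.
(16/17) = +1 → QR.
Total quadratic residues among the 6: 4.

4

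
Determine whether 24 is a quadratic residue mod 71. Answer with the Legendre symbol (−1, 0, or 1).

1

Pull out 2^3: since 71 ≡ 7 (mod 8), (2/71) = +1, so (2/71)^3 = +1.
Reciprocity: 3 ≡ 3 and 71 ≡ 3 (mod 4), so (3/71) = −(71/3).
Reduce top mod 3: now compute (2/3).
Pull out 2: since 3 ≡ 3 (mod 8), (2/3) = -1.
Reached (1/3) = 1. Collecting the sign flips along the way, the symbol is +1.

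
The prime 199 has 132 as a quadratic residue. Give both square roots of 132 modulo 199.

27, 172

Since 199 ≡ 3 (mod 4), a square root of 132 is 132^((199+1)/4) = 132^50 mod 199.
Repeated squaring: 132^2≡111, 132^4≡182, 132^8≡90, 132^16≡140, 132^32≡98 (mod 199).
132^50 = 132^(32+16+2) ≡ 172 (mod 199).
Check: 172² = 29584 ≡ 132 (mod 199). The two roots are 27 and 172.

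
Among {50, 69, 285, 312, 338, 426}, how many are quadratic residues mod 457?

2

(50/457) = +1 → QR.
(69/457) = -1 → non-residue.
(285/457) = -1 → non-residue.
(312/457) = -1 → non-residue.
(338/457) = +1 → QR.
(426/457) = -1 → non-residue.
Total quadratic residues among the 6: 2.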